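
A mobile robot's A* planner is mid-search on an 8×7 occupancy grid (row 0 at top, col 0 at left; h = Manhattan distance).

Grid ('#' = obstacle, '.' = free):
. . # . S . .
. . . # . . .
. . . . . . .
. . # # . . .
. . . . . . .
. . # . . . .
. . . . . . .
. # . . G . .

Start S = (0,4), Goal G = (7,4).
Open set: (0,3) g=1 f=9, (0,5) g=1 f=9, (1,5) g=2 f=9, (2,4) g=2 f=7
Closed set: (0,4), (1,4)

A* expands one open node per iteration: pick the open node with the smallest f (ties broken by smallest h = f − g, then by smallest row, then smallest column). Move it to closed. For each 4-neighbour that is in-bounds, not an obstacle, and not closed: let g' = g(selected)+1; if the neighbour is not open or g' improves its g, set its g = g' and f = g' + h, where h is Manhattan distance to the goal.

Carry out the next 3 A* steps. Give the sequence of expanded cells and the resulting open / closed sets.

order=[(2,4) → (3,4) → (4,4)]; open=[(0,3) g=1 f=9, (0,5) g=1 f=9, (1,5) g=2 f=9, (2,3) g=3 f=9, (2,5) g=3 f=9, (3,5) g=4 f=9, (4,3) g=5 f=9, (4,5) g=5 f=9, (5,4) g=5 f=7]; closed=[(0,4), (1,4), (2,4), (3,4), (4,4)]

step 1: expand (2,4) (f=7, h=5) → closed; open now [(0,3) g=1 f=9, (0,5) g=1 f=9, (1,5) g=2 f=9, (2,3) g=3 f=9, (2,5) g=3 f=9, (3,4) g=3 f=7]
step 2: expand (3,4) (f=7, h=4) → closed; open now [(0,3) g=1 f=9, (0,5) g=1 f=9, (1,5) g=2 f=9, (2,3) g=3 f=9, (2,5) g=3 f=9, (3,5) g=4 f=9, (4,4) g=4 f=7]
step 3: expand (4,4) (f=7, h=3) → closed; open now [(0,3) g=1 f=9, (0,5) g=1 f=9, (1,5) g=2 f=9, (2,3) g=3 f=9, (2,5) g=3 f=9, (3,5) g=4 f=9, (4,3) g=5 f=9, (4,5) g=5 f=9, (5,4) g=5 f=7]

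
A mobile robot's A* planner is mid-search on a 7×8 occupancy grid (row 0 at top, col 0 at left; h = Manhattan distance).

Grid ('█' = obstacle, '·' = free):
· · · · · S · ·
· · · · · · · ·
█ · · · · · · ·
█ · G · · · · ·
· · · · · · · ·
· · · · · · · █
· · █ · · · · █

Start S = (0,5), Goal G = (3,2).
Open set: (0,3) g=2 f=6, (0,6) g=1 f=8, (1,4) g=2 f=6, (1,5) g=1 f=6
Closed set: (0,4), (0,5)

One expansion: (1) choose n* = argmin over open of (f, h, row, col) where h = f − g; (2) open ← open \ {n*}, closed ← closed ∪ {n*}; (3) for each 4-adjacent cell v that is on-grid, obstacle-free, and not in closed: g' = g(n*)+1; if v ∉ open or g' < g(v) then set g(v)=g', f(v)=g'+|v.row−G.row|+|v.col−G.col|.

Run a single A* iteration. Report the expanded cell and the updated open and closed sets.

expanded=(0,3); open=[(0,2) g=3 f=6, (0,6) g=1 f=8, (1,3) g=3 f=6, (1,4) g=2 f=6, (1,5) g=1 f=6]; closed=[(0,3), (0,4), (0,5)]

step 1: expand (0,3) (f=6, h=4) → closed; open now [(0,2) g=3 f=6, (0,6) g=1 f=8, (1,3) g=3 f=6, (1,4) g=2 f=6, (1,5) g=1 f=6]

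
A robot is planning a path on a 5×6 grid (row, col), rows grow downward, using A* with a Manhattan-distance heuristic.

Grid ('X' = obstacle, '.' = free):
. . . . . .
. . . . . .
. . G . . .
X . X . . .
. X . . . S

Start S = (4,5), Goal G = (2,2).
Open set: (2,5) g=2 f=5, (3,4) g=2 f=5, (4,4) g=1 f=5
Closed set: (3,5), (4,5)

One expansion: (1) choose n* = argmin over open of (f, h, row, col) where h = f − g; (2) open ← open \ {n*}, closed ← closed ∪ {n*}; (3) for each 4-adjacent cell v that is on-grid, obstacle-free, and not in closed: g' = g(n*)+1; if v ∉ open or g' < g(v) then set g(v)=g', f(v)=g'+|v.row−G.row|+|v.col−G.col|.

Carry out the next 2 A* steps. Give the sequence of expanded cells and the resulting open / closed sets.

step 1: expand (2,5) (f=5, h=3) → closed; open now [(1,5) g=3 f=7, (2,4) g=3 f=5, (3,4) g=2 f=5, (4,4) g=1 f=5]
step 2: expand (2,4) (f=5, h=2) → closed; open now [(1,4) g=4 f=7, (1,5) g=3 f=7, (2,3) g=4 f=5, (3,4) g=2 f=5, (4,4) g=1 f=5]

order=[(2,5) → (2,4)]; open=[(1,4) g=4 f=7, (1,5) g=3 f=7, (2,3) g=4 f=5, (3,4) g=2 f=5, (4,4) g=1 f=5]; closed=[(2,4), (2,5), (3,5), (4,5)]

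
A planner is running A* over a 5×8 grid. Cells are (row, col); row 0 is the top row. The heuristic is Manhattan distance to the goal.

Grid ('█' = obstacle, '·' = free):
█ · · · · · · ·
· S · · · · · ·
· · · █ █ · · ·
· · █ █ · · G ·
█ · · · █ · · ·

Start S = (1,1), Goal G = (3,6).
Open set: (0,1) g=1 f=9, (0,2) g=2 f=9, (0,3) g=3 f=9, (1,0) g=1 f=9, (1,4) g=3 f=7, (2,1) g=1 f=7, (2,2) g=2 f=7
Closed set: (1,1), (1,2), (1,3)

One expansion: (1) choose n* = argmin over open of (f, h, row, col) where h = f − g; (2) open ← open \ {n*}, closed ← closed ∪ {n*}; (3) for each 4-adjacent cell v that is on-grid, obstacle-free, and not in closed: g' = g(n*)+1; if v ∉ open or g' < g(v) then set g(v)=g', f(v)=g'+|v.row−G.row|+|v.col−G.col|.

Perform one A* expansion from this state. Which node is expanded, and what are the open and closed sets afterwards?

expanded=(1,4); open=[(0,1) g=1 f=9, (0,2) g=2 f=9, (0,3) g=3 f=9, (0,4) g=4 f=9, (1,0) g=1 f=9, (1,5) g=4 f=7, (2,1) g=1 f=7, (2,2) g=2 f=7]; closed=[(1,1), (1,2), (1,3), (1,4)]

step 1: expand (1,4) (f=7, h=4) → closed; open now [(0,1) g=1 f=9, (0,2) g=2 f=9, (0,3) g=3 f=9, (0,4) g=4 f=9, (1,0) g=1 f=9, (1,5) g=4 f=7, (2,1) g=1 f=7, (2,2) g=2 f=7]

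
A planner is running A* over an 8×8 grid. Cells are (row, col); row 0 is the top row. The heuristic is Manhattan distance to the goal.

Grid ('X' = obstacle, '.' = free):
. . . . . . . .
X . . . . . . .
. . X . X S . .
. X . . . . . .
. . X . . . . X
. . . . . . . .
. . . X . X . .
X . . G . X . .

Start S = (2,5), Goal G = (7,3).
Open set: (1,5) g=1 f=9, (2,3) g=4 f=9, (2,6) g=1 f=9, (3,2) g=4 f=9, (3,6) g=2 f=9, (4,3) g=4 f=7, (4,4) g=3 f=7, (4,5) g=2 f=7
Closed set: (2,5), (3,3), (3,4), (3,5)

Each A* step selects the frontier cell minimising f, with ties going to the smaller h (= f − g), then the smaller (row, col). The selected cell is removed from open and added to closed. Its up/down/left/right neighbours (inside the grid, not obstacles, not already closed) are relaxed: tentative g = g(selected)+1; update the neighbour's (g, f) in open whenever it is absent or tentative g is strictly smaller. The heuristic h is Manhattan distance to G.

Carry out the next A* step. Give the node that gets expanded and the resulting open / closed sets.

expanded=(4,3); open=[(1,5) g=1 f=9, (2,3) g=4 f=9, (2,6) g=1 f=9, (3,2) g=4 f=9, (3,6) g=2 f=9, (4,4) g=3 f=7, (4,5) g=2 f=7, (5,3) g=5 f=7]; closed=[(2,5), (3,3), (3,4), (3,5), (4,3)]

step 1: expand (4,3) (f=7, h=3) → closed; open now [(1,5) g=1 f=9, (2,3) g=4 f=9, (2,6) g=1 f=9, (3,2) g=4 f=9, (3,6) g=2 f=9, (4,4) g=3 f=7, (4,5) g=2 f=7, (5,3) g=5 f=7]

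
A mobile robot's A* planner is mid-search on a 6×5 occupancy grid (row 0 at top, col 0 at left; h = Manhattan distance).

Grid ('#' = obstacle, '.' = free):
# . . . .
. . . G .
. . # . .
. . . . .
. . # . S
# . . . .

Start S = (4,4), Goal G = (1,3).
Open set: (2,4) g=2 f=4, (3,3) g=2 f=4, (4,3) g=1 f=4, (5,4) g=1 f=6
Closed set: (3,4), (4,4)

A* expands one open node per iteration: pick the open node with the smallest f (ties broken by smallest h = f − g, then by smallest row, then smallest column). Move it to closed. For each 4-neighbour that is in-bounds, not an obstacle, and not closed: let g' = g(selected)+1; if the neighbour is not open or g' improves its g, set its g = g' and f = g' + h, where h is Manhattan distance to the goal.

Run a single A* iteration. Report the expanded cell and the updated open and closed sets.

expanded=(2,4); open=[(1,4) g=3 f=4, (2,3) g=3 f=4, (3,3) g=2 f=4, (4,3) g=1 f=4, (5,4) g=1 f=6]; closed=[(2,4), (3,4), (4,4)]

step 1: expand (2,4) (f=4, h=2) → closed; open now [(1,4) g=3 f=4, (2,3) g=3 f=4, (3,3) g=2 f=4, (4,3) g=1 f=4, (5,4) g=1 f=6]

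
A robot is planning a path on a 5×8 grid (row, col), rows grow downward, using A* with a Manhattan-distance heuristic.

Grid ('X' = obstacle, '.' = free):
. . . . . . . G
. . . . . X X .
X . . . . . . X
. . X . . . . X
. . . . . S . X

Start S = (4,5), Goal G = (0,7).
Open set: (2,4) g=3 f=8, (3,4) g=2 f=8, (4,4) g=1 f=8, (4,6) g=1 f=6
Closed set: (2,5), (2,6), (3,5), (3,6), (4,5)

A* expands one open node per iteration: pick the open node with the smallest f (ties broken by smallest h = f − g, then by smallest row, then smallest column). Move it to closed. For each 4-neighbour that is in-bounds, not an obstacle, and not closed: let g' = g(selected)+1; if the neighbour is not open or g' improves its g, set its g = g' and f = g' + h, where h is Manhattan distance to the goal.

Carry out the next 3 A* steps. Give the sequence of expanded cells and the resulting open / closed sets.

order=[(4,6) → (2,4) → (1,4)]; open=[(0,4) g=5 f=8, (1,3) g=5 f=10, (2,3) g=4 f=10, (3,4) g=2 f=8, (4,4) g=1 f=8]; closed=[(1,4), (2,4), (2,5), (2,6), (3,5), (3,6), (4,5), (4,6)]

step 1: expand (4,6) (f=6, h=5) → closed; open now [(2,4) g=3 f=8, (3,4) g=2 f=8, (4,4) g=1 f=8]
step 2: expand (2,4) (f=8, h=5) → closed; open now [(1,4) g=4 f=8, (2,3) g=4 f=10, (3,4) g=2 f=8, (4,4) g=1 f=8]
step 3: expand (1,4) (f=8, h=4) → closed; open now [(0,4) g=5 f=8, (1,3) g=5 f=10, (2,3) g=4 f=10, (3,4) g=2 f=8, (4,4) g=1 f=8]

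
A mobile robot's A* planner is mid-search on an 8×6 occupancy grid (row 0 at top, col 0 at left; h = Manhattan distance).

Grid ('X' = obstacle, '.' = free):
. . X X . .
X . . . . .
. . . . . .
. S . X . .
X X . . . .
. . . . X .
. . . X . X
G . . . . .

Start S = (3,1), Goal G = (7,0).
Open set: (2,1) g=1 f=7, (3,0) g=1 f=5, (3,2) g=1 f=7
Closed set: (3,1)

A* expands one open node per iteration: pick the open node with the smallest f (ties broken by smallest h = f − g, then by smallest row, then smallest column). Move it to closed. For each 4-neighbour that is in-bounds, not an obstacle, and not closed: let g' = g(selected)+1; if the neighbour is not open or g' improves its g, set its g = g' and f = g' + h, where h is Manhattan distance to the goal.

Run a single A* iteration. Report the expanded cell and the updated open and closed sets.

expanded=(3,0); open=[(2,0) g=2 f=7, (2,1) g=1 f=7, (3,2) g=1 f=7]; closed=[(3,0), (3,1)]

step 1: expand (3,0) (f=5, h=4) → closed; open now [(2,0) g=2 f=7, (2,1) g=1 f=7, (3,2) g=1 f=7]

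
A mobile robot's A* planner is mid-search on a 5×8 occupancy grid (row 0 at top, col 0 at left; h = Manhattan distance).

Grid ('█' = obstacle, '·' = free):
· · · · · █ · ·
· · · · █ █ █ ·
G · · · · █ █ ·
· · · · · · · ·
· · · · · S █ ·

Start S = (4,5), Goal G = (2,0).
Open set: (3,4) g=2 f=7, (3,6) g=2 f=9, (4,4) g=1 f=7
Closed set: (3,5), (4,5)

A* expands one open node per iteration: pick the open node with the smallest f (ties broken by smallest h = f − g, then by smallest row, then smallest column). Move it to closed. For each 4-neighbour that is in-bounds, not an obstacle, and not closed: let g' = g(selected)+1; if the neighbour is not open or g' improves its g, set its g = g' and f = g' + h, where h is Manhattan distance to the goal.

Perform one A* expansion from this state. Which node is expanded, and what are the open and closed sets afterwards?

expanded=(3,4); open=[(2,4) g=3 f=7, (3,3) g=3 f=7, (3,6) g=2 f=9, (4,4) g=1 f=7]; closed=[(3,4), (3,5), (4,5)]

step 1: expand (3,4) (f=7, h=5) → closed; open now [(2,4) g=3 f=7, (3,3) g=3 f=7, (3,6) g=2 f=9, (4,4) g=1 f=7]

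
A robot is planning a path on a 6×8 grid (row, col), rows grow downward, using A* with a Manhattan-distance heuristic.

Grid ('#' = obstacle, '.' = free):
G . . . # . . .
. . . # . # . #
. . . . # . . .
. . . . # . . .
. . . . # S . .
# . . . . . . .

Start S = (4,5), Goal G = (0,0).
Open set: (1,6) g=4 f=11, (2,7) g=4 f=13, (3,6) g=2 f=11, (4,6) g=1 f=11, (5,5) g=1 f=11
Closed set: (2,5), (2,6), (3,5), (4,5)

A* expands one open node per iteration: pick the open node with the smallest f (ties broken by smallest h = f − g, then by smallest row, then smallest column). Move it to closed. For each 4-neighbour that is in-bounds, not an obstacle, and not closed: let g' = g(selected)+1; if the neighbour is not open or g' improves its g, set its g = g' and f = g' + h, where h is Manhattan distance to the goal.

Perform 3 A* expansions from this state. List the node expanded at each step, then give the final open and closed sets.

order=[(1,6) → (0,6) → (0,5)]; open=[(0,7) g=6 f=13, (2,7) g=4 f=13, (3,6) g=2 f=11, (4,6) g=1 f=11, (5,5) g=1 f=11]; closed=[(0,5), (0,6), (1,6), (2,5), (2,6), (3,5), (4,5)]

step 1: expand (1,6) (f=11, h=7) → closed; open now [(0,6) g=5 f=11, (2,7) g=4 f=13, (3,6) g=2 f=11, (4,6) g=1 f=11, (5,5) g=1 f=11]
step 2: expand (0,6) (f=11, h=6) → closed; open now [(0,5) g=6 f=11, (0,7) g=6 f=13, (2,7) g=4 f=13, (3,6) g=2 f=11, (4,6) g=1 f=11, (5,5) g=1 f=11]
step 3: expand (0,5) (f=11, h=5) → closed; open now [(0,7) g=6 f=13, (2,7) g=4 f=13, (3,6) g=2 f=11, (4,6) g=1 f=11, (5,5) g=1 f=11]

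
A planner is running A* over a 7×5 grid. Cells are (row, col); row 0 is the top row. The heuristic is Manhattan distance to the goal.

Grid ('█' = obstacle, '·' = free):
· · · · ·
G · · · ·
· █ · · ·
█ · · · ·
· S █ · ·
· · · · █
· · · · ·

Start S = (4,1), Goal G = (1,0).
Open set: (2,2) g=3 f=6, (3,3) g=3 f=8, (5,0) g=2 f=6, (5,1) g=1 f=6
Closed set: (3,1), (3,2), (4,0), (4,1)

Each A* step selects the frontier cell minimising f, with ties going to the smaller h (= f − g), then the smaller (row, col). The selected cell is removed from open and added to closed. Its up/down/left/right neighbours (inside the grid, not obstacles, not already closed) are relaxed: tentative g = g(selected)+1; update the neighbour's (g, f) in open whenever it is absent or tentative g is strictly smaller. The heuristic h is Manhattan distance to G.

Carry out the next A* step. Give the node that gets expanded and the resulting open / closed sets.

step 1: expand (2,2) (f=6, h=3) → closed; open now [(1,2) g=4 f=6, (2,3) g=4 f=8, (3,3) g=3 f=8, (5,0) g=2 f=6, (5,1) g=1 f=6]

expanded=(2,2); open=[(1,2) g=4 f=6, (2,3) g=4 f=8, (3,3) g=3 f=8, (5,0) g=2 f=6, (5,1) g=1 f=6]; closed=[(2,2), (3,1), (3,2), (4,0), (4,1)]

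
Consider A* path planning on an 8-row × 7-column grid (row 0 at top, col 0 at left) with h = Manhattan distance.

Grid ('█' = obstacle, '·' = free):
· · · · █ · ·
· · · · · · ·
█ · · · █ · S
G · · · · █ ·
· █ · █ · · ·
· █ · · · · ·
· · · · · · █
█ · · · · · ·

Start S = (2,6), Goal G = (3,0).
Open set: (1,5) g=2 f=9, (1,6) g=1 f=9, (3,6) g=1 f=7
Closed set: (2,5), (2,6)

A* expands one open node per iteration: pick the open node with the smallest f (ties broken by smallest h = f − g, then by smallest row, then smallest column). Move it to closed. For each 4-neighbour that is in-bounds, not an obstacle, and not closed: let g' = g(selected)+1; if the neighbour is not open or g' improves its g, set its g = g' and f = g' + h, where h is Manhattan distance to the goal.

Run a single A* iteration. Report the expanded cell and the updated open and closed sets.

expanded=(3,6); open=[(1,5) g=2 f=9, (1,6) g=1 f=9, (4,6) g=2 f=9]; closed=[(2,5), (2,6), (3,6)]

step 1: expand (3,6) (f=7, h=6) → closed; open now [(1,5) g=2 f=9, (1,6) g=1 f=9, (4,6) g=2 f=9]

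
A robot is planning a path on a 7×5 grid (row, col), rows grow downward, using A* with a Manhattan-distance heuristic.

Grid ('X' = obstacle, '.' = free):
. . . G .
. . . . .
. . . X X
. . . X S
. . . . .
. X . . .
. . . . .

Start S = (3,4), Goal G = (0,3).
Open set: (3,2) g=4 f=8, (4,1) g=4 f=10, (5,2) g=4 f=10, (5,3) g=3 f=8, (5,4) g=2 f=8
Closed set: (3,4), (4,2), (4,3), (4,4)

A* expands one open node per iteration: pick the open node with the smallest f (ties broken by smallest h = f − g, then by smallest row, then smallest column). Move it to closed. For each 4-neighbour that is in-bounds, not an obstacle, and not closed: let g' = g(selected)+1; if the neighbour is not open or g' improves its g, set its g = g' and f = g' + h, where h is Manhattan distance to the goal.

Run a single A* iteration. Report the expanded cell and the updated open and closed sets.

expanded=(3,2); open=[(2,2) g=5 f=8, (3,1) g=5 f=10, (4,1) g=4 f=10, (5,2) g=4 f=10, (5,3) g=3 f=8, (5,4) g=2 f=8]; closed=[(3,2), (3,4), (4,2), (4,3), (4,4)]

step 1: expand (3,2) (f=8, h=4) → closed; open now [(2,2) g=5 f=8, (3,1) g=5 f=10, (4,1) g=4 f=10, (5,2) g=4 f=10, (5,3) g=3 f=8, (5,4) g=2 f=8]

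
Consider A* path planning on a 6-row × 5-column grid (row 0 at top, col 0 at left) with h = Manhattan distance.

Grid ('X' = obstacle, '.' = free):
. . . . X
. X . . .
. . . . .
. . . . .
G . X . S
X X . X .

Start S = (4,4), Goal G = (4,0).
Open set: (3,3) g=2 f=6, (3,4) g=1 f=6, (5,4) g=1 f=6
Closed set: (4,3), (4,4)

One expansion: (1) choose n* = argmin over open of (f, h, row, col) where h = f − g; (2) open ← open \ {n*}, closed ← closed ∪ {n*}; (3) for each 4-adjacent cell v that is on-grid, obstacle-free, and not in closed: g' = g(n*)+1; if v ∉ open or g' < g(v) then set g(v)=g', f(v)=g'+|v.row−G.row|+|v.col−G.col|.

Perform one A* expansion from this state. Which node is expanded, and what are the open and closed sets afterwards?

step 1: expand (3,3) (f=6, h=4) → closed; open now [(2,3) g=3 f=8, (3,2) g=3 f=6, (3,4) g=1 f=6, (5,4) g=1 f=6]

expanded=(3,3); open=[(2,3) g=3 f=8, (3,2) g=3 f=6, (3,4) g=1 f=6, (5,4) g=1 f=6]; closed=[(3,3), (4,3), (4,4)]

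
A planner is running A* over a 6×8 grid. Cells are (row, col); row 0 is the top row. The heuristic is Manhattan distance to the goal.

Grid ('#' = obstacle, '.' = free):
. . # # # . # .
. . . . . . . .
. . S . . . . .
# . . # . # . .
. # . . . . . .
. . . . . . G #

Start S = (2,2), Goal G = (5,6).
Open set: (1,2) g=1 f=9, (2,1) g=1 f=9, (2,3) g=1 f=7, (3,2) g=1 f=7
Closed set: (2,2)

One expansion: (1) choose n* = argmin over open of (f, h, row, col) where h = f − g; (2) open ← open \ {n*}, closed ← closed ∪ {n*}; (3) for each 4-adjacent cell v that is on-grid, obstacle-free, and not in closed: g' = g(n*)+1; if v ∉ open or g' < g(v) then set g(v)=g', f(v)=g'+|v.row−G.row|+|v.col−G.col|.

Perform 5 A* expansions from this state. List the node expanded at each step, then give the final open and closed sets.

step 1: expand (2,3) (f=7, h=6) → closed; open now [(1,2) g=1 f=9, (1,3) g=2 f=9, (2,1) g=1 f=9, (2,4) g=2 f=7, (3,2) g=1 f=7]
step 2: expand (2,4) (f=7, h=5) → closed; open now [(1,2) g=1 f=9, (1,3) g=2 f=9, (1,4) g=3 f=9, (2,1) g=1 f=9, (2,5) g=3 f=7, (3,2) g=1 f=7, (3,4) g=3 f=7]
step 3: expand (2,5) (f=7, h=4) → closed; open now [(1,2) g=1 f=9, (1,3) g=2 f=9, (1,4) g=3 f=9, (1,5) g=4 f=9, (2,1) g=1 f=9, (2,6) g=4 f=7, (3,2) g=1 f=7, (3,4) g=3 f=7]
step 4: expand (2,6) (f=7, h=3) → closed; open now [(1,2) g=1 f=9, (1,3) g=2 f=9, (1,4) g=3 f=9, (1,5) g=4 f=9, (1,6) g=5 f=9, (2,1) g=1 f=9, (2,7) g=5 f=9, (3,2) g=1 f=7, (3,4) g=3 f=7, (3,6) g=5 f=7]
step 5: expand (3,6) (f=7, h=2) → closed; open now [(1,2) g=1 f=9, (1,3) g=2 f=9, (1,4) g=3 f=9, (1,5) g=4 f=9, (1,6) g=5 f=9, (2,1) g=1 f=9, (2,7) g=5 f=9, (3,2) g=1 f=7, (3,4) g=3 f=7, (3,7) g=6 f=9, (4,6) g=6 f=7]

order=[(2,3) → (2,4) → (2,5) → (2,6) → (3,6)]; open=[(1,2) g=1 f=9, (1,3) g=2 f=9, (1,4) g=3 f=9, (1,5) g=4 f=9, (1,6) g=5 f=9, (2,1) g=1 f=9, (2,7) g=5 f=9, (3,2) g=1 f=7, (3,4) g=3 f=7, (3,7) g=6 f=9, (4,6) g=6 f=7]; closed=[(2,2), (2,3), (2,4), (2,5), (2,6), (3,6)]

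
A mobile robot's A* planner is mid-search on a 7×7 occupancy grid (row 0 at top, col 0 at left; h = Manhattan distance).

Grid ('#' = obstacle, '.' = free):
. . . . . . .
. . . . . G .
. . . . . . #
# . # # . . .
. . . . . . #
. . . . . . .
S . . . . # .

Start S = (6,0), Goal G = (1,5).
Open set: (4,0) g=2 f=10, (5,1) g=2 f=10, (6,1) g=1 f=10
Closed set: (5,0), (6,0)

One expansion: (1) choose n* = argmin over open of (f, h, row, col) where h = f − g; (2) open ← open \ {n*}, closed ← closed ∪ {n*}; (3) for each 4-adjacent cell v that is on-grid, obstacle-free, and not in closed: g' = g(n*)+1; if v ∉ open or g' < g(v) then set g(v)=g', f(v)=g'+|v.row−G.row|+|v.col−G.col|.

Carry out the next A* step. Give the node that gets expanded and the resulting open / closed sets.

step 1: expand (4,0) (f=10, h=8) → closed; open now [(4,1) g=3 f=10, (5,1) g=2 f=10, (6,1) g=1 f=10]

expanded=(4,0); open=[(4,1) g=3 f=10, (5,1) g=2 f=10, (6,1) g=1 f=10]; closed=[(4,0), (5,0), (6,0)]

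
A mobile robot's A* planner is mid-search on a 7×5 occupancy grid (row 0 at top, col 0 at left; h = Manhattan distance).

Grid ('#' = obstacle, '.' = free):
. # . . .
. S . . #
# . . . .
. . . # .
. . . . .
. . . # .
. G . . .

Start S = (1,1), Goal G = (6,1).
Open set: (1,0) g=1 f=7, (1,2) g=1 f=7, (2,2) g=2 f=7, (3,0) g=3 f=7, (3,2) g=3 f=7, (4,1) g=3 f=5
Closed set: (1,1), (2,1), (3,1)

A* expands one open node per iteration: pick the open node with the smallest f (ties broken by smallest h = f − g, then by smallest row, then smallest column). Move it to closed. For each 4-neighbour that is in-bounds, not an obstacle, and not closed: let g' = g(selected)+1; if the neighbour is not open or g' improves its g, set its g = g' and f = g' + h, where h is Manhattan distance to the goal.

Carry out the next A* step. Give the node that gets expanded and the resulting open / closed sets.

step 1: expand (4,1) (f=5, h=2) → closed; open now [(1,0) g=1 f=7, (1,2) g=1 f=7, (2,2) g=2 f=7, (3,0) g=3 f=7, (3,2) g=3 f=7, (4,0) g=4 f=7, (4,2) g=4 f=7, (5,1) g=4 f=5]

expanded=(4,1); open=[(1,0) g=1 f=7, (1,2) g=1 f=7, (2,2) g=2 f=7, (3,0) g=3 f=7, (3,2) g=3 f=7, (4,0) g=4 f=7, (4,2) g=4 f=7, (5,1) g=4 f=5]; closed=[(1,1), (2,1), (3,1), (4,1)]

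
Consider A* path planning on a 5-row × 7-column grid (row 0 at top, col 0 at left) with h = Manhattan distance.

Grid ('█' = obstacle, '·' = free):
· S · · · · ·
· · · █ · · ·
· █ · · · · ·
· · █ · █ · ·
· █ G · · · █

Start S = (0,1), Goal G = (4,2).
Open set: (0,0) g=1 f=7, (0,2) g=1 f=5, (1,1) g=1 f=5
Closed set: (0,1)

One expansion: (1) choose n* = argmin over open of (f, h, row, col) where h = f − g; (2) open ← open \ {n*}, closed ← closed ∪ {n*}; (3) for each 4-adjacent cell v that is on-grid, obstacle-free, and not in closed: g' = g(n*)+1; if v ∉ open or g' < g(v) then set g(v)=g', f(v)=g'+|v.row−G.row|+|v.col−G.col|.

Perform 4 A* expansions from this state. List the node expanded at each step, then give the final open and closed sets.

order=[(0,2) → (1,2) → (2,2) → (1,1)]; open=[(0,0) g=1 f=7, (0,3) g=2 f=7, (1,0) g=2 f=7, (2,3) g=4 f=7]; closed=[(0,1), (0,2), (1,1), (1,2), (2,2)]

step 1: expand (0,2) (f=5, h=4) → closed; open now [(0,0) g=1 f=7, (0,3) g=2 f=7, (1,1) g=1 f=5, (1,2) g=2 f=5]
step 2: expand (1,2) (f=5, h=3) → closed; open now [(0,0) g=1 f=7, (0,3) g=2 f=7, (1,1) g=1 f=5, (2,2) g=3 f=5]
step 3: expand (2,2) (f=5, h=2) → closed; open now [(0,0) g=1 f=7, (0,3) g=2 f=7, (1,1) g=1 f=5, (2,3) g=4 f=7]
step 4: expand (1,1) (f=5, h=4) → closed; open now [(0,0) g=1 f=7, (0,3) g=2 f=7, (1,0) g=2 f=7, (2,3) g=4 f=7]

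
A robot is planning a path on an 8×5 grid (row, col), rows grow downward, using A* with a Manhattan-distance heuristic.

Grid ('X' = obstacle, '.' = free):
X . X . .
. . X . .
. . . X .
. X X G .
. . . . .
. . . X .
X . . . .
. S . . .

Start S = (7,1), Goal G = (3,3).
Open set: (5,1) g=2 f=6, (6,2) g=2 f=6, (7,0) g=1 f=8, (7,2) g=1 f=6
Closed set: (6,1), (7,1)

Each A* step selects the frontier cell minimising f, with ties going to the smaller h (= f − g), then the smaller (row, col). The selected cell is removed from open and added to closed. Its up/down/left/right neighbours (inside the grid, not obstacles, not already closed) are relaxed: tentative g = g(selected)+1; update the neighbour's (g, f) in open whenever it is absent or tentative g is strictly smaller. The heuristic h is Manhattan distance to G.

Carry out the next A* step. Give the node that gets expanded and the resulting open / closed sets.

step 1: expand (5,1) (f=6, h=4) → closed; open now [(4,1) g=3 f=6, (5,0) g=3 f=8, (5,2) g=3 f=6, (6,2) g=2 f=6, (7,0) g=1 f=8, (7,2) g=1 f=6]

expanded=(5,1); open=[(4,1) g=3 f=6, (5,0) g=3 f=8, (5,2) g=3 f=6, (6,2) g=2 f=6, (7,0) g=1 f=8, (7,2) g=1 f=6]; closed=[(5,1), (6,1), (7,1)]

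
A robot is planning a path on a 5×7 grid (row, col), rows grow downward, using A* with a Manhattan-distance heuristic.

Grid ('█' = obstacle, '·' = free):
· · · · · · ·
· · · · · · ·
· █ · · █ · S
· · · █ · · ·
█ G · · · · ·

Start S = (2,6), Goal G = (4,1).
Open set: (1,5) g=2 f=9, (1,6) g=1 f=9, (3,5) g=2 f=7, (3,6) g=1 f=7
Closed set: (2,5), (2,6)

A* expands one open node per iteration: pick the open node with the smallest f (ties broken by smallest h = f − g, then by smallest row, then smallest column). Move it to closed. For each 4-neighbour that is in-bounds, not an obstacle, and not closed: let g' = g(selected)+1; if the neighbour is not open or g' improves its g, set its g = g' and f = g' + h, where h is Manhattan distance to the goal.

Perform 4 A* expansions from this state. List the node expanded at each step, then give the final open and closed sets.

order=[(3,5) → (3,4) → (4,4) → (4,3)]; open=[(1,5) g=2 f=9, (1,6) g=1 f=9, (3,6) g=1 f=7, (4,2) g=6 f=7, (4,5) g=3 f=7]; closed=[(2,5), (2,6), (3,4), (3,5), (4,3), (4,4)]

step 1: expand (3,5) (f=7, h=5) → closed; open now [(1,5) g=2 f=9, (1,6) g=1 f=9, (3,4) g=3 f=7, (3,6) g=1 f=7, (4,5) g=3 f=7]
step 2: expand (3,4) (f=7, h=4) → closed; open now [(1,5) g=2 f=9, (1,6) g=1 f=9, (3,6) g=1 f=7, (4,4) g=4 f=7, (4,5) g=3 f=7]
step 3: expand (4,4) (f=7, h=3) → closed; open now [(1,5) g=2 f=9, (1,6) g=1 f=9, (3,6) g=1 f=7, (4,3) g=5 f=7, (4,5) g=3 f=7]
step 4: expand (4,3) (f=7, h=2) → closed; open now [(1,5) g=2 f=9, (1,6) g=1 f=9, (3,6) g=1 f=7, (4,2) g=6 f=7, (4,5) g=3 f=7]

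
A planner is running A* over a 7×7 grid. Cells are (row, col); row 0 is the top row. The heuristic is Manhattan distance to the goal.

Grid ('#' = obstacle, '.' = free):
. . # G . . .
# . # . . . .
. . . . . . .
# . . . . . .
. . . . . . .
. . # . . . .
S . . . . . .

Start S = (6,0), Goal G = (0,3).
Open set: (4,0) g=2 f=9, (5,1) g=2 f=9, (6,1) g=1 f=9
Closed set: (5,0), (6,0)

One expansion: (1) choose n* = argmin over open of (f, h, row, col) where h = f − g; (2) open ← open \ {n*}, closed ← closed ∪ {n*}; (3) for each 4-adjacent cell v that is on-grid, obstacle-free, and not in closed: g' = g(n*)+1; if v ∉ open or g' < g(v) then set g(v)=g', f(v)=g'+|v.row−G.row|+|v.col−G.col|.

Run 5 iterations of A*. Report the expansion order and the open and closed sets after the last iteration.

step 1: expand (4,0) (f=9, h=7) → closed; open now [(4,1) g=3 f=9, (5,1) g=2 f=9, (6,1) g=1 f=9]
step 2: expand (4,1) (f=9, h=6) → closed; open now [(3,1) g=4 f=9, (4,2) g=4 f=9, (5,1) g=2 f=9, (6,1) g=1 f=9]
step 3: expand (3,1) (f=9, h=5) → closed; open now [(2,1) g=5 f=9, (3,2) g=5 f=9, (4,2) g=4 f=9, (5,1) g=2 f=9, (6,1) g=1 f=9]
step 4: expand (2,1) (f=9, h=4) → closed; open now [(1,1) g=6 f=9, (2,0) g=6 f=11, (2,2) g=6 f=9, (3,2) g=5 f=9, (4,2) g=4 f=9, (5,1) g=2 f=9, (6,1) g=1 f=9]
step 5: expand (1,1) (f=9, h=3) → closed; open now [(0,1) g=7 f=9, (2,0) g=6 f=11, (2,2) g=6 f=9, (3,2) g=5 f=9, (4,2) g=4 f=9, (5,1) g=2 f=9, (6,1) g=1 f=9]

order=[(4,0) → (4,1) → (3,1) → (2,1) → (1,1)]; open=[(0,1) g=7 f=9, (2,0) g=6 f=11, (2,2) g=6 f=9, (3,2) g=5 f=9, (4,2) g=4 f=9, (5,1) g=2 f=9, (6,1) g=1 f=9]; closed=[(1,1), (2,1), (3,1), (4,0), (4,1), (5,0), (6,0)]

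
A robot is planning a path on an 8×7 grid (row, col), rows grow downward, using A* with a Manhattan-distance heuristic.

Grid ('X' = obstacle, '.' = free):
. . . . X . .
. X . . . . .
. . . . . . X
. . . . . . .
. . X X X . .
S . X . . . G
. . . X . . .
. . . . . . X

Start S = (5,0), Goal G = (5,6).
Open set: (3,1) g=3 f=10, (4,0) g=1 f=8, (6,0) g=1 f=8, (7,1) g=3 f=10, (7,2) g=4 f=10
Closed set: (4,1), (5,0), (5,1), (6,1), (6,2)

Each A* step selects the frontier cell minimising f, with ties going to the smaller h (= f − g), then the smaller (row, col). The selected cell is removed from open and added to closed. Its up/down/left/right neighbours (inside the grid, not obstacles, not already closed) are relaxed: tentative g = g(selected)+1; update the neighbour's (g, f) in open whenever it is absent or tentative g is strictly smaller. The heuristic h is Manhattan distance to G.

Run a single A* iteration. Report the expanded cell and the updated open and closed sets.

expanded=(4,0); open=[(3,0) g=2 f=10, (3,1) g=3 f=10, (6,0) g=1 f=8, (7,1) g=3 f=10, (7,2) g=4 f=10]; closed=[(4,0), (4,1), (5,0), (5,1), (6,1), (6,2)]

step 1: expand (4,0) (f=8, h=7) → closed; open now [(3,0) g=2 f=10, (3,1) g=3 f=10, (6,0) g=1 f=8, (7,1) g=3 f=10, (7,2) g=4 f=10]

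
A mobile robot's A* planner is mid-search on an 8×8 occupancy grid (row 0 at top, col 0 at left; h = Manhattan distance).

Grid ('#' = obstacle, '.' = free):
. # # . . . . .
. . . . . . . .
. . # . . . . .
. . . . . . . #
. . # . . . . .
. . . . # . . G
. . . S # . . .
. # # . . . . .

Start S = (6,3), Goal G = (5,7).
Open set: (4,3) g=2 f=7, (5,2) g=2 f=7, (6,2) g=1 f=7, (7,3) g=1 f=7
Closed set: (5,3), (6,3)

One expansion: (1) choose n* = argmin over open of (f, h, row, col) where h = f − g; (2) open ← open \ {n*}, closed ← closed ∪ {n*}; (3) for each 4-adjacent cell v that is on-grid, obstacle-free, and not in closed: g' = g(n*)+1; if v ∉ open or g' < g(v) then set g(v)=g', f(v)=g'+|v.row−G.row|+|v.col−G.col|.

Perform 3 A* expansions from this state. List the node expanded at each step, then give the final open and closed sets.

step 1: expand (4,3) (f=7, h=5) → closed; open now [(3,3) g=3 f=9, (4,4) g=3 f=7, (5,2) g=2 f=7, (6,2) g=1 f=7, (7,3) g=1 f=7]
step 2: expand (4,4) (f=7, h=4) → closed; open now [(3,3) g=3 f=9, (3,4) g=4 f=9, (4,5) g=4 f=7, (5,2) g=2 f=7, (6,2) g=1 f=7, (7,3) g=1 f=7]
step 3: expand (4,5) (f=7, h=3) → closed; open now [(3,3) g=3 f=9, (3,4) g=4 f=9, (3,5) g=5 f=9, (4,6) g=5 f=7, (5,2) g=2 f=7, (5,5) g=5 f=7, (6,2) g=1 f=7, (7,3) g=1 f=7]

order=[(4,3) → (4,4) → (4,5)]; open=[(3,3) g=3 f=9, (3,4) g=4 f=9, (3,5) g=5 f=9, (4,6) g=5 f=7, (5,2) g=2 f=7, (5,5) g=5 f=7, (6,2) g=1 f=7, (7,3) g=1 f=7]; closed=[(4,3), (4,4), (4,5), (5,3), (6,3)]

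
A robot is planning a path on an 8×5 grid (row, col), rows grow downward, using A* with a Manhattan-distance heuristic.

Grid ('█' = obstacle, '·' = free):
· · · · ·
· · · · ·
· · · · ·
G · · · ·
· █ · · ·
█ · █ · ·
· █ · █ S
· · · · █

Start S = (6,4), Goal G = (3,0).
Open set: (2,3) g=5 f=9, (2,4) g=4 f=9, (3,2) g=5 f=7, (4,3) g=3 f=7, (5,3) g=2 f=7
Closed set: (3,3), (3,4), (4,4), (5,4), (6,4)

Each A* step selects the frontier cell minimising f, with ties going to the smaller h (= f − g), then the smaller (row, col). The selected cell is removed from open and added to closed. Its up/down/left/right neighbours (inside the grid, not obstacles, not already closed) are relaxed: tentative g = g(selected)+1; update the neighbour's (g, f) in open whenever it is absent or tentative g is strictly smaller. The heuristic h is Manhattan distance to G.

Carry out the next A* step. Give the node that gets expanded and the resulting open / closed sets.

expanded=(3,2); open=[(2,2) g=6 f=9, (2,3) g=5 f=9, (2,4) g=4 f=9, (3,1) g=6 f=7, (4,2) g=6 f=9, (4,3) g=3 f=7, (5,3) g=2 f=7]; closed=[(3,2), (3,3), (3,4), (4,4), (5,4), (6,4)]

step 1: expand (3,2) (f=7, h=2) → closed; open now [(2,2) g=6 f=9, (2,3) g=5 f=9, (2,4) g=4 f=9, (3,1) g=6 f=7, (4,2) g=6 f=9, (4,3) g=3 f=7, (5,3) g=2 f=7]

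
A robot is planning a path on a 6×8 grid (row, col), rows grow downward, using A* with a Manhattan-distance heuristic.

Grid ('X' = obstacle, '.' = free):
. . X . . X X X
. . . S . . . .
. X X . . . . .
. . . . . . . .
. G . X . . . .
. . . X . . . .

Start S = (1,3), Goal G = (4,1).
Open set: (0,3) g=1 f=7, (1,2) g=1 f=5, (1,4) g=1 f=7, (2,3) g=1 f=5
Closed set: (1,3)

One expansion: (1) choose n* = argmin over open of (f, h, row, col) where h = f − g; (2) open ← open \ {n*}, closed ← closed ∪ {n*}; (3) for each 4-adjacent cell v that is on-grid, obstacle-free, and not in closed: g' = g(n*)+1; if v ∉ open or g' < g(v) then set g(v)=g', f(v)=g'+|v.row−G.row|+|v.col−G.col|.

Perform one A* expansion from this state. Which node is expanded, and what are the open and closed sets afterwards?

expanded=(1,2); open=[(0,3) g=1 f=7, (1,1) g=2 f=5, (1,4) g=1 f=7, (2,3) g=1 f=5]; closed=[(1,2), (1,3)]

step 1: expand (1,2) (f=5, h=4) → closed; open now [(0,3) g=1 f=7, (1,1) g=2 f=5, (1,4) g=1 f=7, (2,3) g=1 f=5]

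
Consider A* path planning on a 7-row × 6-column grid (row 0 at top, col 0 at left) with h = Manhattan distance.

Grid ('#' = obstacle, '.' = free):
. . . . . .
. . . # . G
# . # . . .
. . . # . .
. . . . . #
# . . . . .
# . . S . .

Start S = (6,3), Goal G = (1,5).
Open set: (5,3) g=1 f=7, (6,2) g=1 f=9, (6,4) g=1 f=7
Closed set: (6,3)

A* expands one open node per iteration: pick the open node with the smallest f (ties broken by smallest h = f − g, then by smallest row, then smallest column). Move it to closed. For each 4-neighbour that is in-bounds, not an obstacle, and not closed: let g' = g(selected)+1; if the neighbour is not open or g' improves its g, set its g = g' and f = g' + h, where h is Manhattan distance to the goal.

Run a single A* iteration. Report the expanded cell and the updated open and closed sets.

step 1: expand (5,3) (f=7, h=6) → closed; open now [(4,3) g=2 f=7, (5,2) g=2 f=9, (5,4) g=2 f=7, (6,2) g=1 f=9, (6,4) g=1 f=7]

expanded=(5,3); open=[(4,3) g=2 f=7, (5,2) g=2 f=9, (5,4) g=2 f=7, (6,2) g=1 f=9, (6,4) g=1 f=7]; closed=[(5,3), (6,3)]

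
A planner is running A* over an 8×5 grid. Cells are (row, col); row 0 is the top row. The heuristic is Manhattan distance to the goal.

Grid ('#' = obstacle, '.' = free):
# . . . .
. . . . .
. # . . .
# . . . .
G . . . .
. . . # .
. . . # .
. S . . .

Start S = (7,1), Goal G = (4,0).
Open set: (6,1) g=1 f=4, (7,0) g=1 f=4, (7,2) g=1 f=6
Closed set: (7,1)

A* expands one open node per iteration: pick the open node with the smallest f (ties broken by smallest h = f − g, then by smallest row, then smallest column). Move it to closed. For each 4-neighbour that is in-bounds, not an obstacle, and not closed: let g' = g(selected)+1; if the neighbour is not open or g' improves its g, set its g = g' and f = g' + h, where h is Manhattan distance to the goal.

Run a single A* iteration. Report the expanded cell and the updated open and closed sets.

expanded=(6,1); open=[(5,1) g=2 f=4, (6,0) g=2 f=4, (6,2) g=2 f=6, (7,0) g=1 f=4, (7,2) g=1 f=6]; closed=[(6,1), (7,1)]

step 1: expand (6,1) (f=4, h=3) → closed; open now [(5,1) g=2 f=4, (6,0) g=2 f=4, (6,2) g=2 f=6, (7,0) g=1 f=4, (7,2) g=1 f=6]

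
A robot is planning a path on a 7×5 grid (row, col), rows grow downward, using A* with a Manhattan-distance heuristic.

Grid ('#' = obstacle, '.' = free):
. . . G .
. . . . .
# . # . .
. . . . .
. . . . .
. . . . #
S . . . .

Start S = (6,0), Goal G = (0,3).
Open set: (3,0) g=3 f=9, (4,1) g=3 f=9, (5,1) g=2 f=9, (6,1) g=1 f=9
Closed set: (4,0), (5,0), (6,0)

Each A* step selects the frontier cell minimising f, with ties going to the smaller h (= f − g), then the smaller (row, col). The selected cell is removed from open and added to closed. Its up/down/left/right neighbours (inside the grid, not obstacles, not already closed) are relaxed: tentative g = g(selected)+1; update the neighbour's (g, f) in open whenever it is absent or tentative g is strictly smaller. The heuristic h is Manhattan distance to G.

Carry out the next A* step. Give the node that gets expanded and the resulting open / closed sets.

step 1: expand (3,0) (f=9, h=6) → closed; open now [(3,1) g=4 f=9, (4,1) g=3 f=9, (5,1) g=2 f=9, (6,1) g=1 f=9]

expanded=(3,0); open=[(3,1) g=4 f=9, (4,1) g=3 f=9, (5,1) g=2 f=9, (6,1) g=1 f=9]; closed=[(3,0), (4,0), (5,0), (6,0)]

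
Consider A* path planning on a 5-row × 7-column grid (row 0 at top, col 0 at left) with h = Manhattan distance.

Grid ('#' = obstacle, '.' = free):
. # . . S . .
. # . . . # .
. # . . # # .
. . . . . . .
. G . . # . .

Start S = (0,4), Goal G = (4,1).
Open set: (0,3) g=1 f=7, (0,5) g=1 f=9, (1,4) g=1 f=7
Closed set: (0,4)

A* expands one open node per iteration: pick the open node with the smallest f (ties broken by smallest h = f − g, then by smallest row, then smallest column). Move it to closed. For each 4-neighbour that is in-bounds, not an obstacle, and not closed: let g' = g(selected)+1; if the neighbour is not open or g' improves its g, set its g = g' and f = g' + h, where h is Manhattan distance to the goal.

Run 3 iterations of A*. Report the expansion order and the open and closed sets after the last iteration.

step 1: expand (0,3) (f=7, h=6) → closed; open now [(0,2) g=2 f=7, (0,5) g=1 f=9, (1,3) g=2 f=7, (1,4) g=1 f=7]
step 2: expand (0,2) (f=7, h=5) → closed; open now [(0,5) g=1 f=9, (1,2) g=3 f=7, (1,3) g=2 f=7, (1,4) g=1 f=7]
step 3: expand (1,2) (f=7, h=4) → closed; open now [(0,5) g=1 f=9, (1,3) g=2 f=7, (1,4) g=1 f=7, (2,2) g=4 f=7]

order=[(0,3) → (0,2) → (1,2)]; open=[(0,5) g=1 f=9, (1,3) g=2 f=7, (1,4) g=1 f=7, (2,2) g=4 f=7]; closed=[(0,2), (0,3), (0,4), (1,2)]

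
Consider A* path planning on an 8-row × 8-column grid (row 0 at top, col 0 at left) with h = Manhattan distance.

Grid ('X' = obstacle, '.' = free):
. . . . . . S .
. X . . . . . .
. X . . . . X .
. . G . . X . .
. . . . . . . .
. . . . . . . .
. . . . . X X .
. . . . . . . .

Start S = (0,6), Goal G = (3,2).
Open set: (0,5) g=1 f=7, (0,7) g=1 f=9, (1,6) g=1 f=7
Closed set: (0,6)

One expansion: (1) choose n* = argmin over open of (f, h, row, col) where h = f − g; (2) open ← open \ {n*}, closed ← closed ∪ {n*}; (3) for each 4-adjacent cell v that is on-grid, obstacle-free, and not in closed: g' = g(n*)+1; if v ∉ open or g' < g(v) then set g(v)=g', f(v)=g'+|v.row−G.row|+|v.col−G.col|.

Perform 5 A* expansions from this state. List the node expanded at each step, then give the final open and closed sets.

step 1: expand (0,5) (f=7, h=6) → closed; open now [(0,4) g=2 f=7, (0,7) g=1 f=9, (1,5) g=2 f=7, (1,6) g=1 f=7]
step 2: expand (0,4) (f=7, h=5) → closed; open now [(0,3) g=3 f=7, (0,7) g=1 f=9, (1,4) g=3 f=7, (1,5) g=2 f=7, (1,6) g=1 f=7]
step 3: expand (0,3) (f=7, h=4) → closed; open now [(0,2) g=4 f=7, (0,7) g=1 f=9, (1,3) g=4 f=7, (1,4) g=3 f=7, (1,5) g=2 f=7, (1,6) g=1 f=7]
step 4: expand (0,2) (f=7, h=3) → closed; open now [(0,1) g=5 f=9, (0,7) g=1 f=9, (1,2) g=5 f=7, (1,3) g=4 f=7, (1,4) g=3 f=7, (1,5) g=2 f=7, (1,6) g=1 f=7]
step 5: expand (1,2) (f=7, h=2) → closed; open now [(0,1) g=5 f=9, (0,7) g=1 f=9, (1,3) g=4 f=7, (1,4) g=3 f=7, (1,5) g=2 f=7, (1,6) g=1 f=7, (2,2) g=6 f=7]

order=[(0,5) → (0,4) → (0,3) → (0,2) → (1,2)]; open=[(0,1) g=5 f=9, (0,7) g=1 f=9, (1,3) g=4 f=7, (1,4) g=3 f=7, (1,5) g=2 f=7, (1,6) g=1 f=7, (2,2) g=6 f=7]; closed=[(0,2), (0,3), (0,4), (0,5), (0,6), (1,2)]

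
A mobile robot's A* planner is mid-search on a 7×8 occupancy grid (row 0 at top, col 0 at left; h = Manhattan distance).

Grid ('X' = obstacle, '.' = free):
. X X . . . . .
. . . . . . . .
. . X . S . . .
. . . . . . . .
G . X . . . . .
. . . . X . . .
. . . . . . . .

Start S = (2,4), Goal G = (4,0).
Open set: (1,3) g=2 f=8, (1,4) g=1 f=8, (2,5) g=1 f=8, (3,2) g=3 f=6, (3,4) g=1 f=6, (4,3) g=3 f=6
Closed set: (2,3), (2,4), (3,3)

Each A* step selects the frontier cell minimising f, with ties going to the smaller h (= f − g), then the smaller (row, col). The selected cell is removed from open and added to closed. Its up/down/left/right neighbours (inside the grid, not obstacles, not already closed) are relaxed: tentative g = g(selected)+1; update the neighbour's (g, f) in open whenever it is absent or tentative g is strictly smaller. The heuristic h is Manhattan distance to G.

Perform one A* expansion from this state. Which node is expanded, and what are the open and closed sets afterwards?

expanded=(3,2); open=[(1,3) g=2 f=8, (1,4) g=1 f=8, (2,5) g=1 f=8, (3,1) g=4 f=6, (3,4) g=1 f=6, (4,3) g=3 f=6]; closed=[(2,3), (2,4), (3,2), (3,3)]

step 1: expand (3,2) (f=6, h=3) → closed; open now [(1,3) g=2 f=8, (1,4) g=1 f=8, (2,5) g=1 f=8, (3,1) g=4 f=6, (3,4) g=1 f=6, (4,3) g=3 f=6]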